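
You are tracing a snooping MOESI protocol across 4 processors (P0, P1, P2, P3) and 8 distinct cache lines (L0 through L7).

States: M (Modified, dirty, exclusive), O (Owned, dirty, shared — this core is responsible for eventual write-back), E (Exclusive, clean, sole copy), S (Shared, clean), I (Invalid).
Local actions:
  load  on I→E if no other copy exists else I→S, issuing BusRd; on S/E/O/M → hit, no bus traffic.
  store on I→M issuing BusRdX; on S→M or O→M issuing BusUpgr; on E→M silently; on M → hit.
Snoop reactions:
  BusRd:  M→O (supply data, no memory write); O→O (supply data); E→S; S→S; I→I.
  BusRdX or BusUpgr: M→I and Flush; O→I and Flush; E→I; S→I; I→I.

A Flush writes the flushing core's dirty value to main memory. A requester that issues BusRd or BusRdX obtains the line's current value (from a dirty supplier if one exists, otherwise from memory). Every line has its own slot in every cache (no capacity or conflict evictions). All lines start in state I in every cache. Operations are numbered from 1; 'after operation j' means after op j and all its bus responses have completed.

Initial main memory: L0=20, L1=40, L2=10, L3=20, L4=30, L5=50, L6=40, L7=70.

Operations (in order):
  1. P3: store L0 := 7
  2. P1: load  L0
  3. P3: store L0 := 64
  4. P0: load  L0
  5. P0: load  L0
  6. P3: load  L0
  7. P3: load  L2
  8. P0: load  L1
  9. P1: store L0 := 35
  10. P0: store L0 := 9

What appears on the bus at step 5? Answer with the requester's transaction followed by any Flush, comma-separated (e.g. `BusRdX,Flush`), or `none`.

bus = none

[1] P3: store L0 := 7 | P0:I, P1:I, P2:I, P3:M(7) | bus: BusRdX
[2] P1: load  L0 | P0:I, P1:S(7), P2:I, P3:O(7) | bus: BusRd
[3] P3: store L0 := 64 | P0:I, P1:I, P2:I, P3:M(64) | bus: BusUpgr
[4] P0: load  L0 | P0:S(64), P1:I, P2:I, P3:O(64) | bus: BusRd
[5] P0: load  L0 | P0:S(64), P1:I, P2:I, P3:O(64) | bus: none
[6] P3: load  L0 | P0:S(64), P1:I, P2:I, P3:O(64) | bus: none
[7] P3: load  L2 | P0:I, P1:I, P2:I, P3:E(10) | bus: BusRd
[8] P0: load  L1 | P0:E(40), P1:I, P2:I, P3:I | bus: BusRd
[9] P1: store L0 := 35 | P0:I, P1:M(35), P2:I, P3:I | bus: BusRdX,Flush
[10] P0: store L0 := 9 | P0:M(9), P1:I, P2:I, P3:I | bus: BusRdX,Flush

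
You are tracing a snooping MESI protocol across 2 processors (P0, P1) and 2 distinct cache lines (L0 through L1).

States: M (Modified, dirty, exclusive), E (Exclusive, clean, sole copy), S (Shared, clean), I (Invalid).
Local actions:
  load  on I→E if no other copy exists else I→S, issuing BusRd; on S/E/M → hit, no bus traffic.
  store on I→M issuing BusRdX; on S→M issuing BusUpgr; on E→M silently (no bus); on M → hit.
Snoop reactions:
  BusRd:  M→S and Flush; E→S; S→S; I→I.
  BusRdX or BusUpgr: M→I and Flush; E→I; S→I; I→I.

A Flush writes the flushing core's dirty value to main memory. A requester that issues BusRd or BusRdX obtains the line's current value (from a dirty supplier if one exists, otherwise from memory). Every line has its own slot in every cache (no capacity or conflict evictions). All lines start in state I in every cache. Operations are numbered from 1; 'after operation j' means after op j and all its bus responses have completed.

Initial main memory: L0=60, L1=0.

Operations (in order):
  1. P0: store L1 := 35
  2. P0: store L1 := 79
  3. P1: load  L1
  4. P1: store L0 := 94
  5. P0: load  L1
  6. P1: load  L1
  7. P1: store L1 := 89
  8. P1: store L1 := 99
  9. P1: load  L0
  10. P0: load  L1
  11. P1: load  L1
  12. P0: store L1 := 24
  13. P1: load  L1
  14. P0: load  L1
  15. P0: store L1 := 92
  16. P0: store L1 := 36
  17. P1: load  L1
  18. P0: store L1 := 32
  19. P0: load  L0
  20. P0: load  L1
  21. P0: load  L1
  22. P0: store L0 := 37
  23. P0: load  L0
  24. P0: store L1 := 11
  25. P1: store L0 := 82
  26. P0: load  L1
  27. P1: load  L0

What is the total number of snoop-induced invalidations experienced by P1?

invalidations = 4

  op1 P0: store L1 := 35 → M/I on L1; bus BusRdX; mem=0
  op2 P0: store L1 := 79 → M/I on L1; bus (none); mem=0
  op3 P1: load  L1 → S/S on L1; bus BusRd Flush; mem=79
  op4 P1: store L0 := 94 → I/M on L0; bus BusRdX; mem=60
  op5 P0: load  L1 → S/S on L1; bus (none); mem=79
  op6 P1: load  L1 → S/S on L1; bus (none); mem=79
  op7 P1: store L1 := 89 → I/M on L1; bus BusUpgr; mem=79
  op8 P1: store L1 := 99 → I/M on L1; bus (none); mem=79
  op9 P1: load  L0 → I/M on L0; bus (none); mem=60
  op10 P0: load  L1 → S/S on L1; bus BusRd Flush; mem=99
  op11 P1: load  L1 → S/S on L1; bus (none); mem=99
  op12 P0: store L1 := 24 → M/I on L1; bus BusUpgr; mem=99
  op13 P1: load  L1 → S/S on L1; bus BusRd Flush; mem=24
  op14 P0: load  L1 → S/S on L1; bus (none); mem=24
  op15 P0: store L1 := 92 → M/I on L1; bus BusUpgr; mem=24
  op16 P0: store L1 := 36 → M/I on L1; bus (none); mem=24
  op17 P1: load  L1 → S/S on L1; bus BusRd Flush; mem=36
  op18 P0: store L1 := 32 → M/I on L1; bus BusUpgr; mem=36
  op19 P0: load  L0 → S/S on L0; bus BusRd Flush; mem=94
  op20 P0: load  L1 → M/I on L1; bus (none); mem=36
  op21 P0: load  L1 → M/I on L1; bus (none); mem=36
  op22 P0: store L0 := 37 → M/I on L0; bus BusUpgr; mem=94
  op23 P0: load  L0 → M/I on L0; bus (none); mem=94
  op24 P0: store L1 := 11 → M/I on L1; bus (none); mem=36
  op25 P1: store L0 := 82 → I/M on L0; bus BusRdX Flush; mem=37
  op26 P0: load  L1 → M/I on L1; bus (none); mem=36
  op27 P1: load  L0 → I/M on L0; bus (none); mem=37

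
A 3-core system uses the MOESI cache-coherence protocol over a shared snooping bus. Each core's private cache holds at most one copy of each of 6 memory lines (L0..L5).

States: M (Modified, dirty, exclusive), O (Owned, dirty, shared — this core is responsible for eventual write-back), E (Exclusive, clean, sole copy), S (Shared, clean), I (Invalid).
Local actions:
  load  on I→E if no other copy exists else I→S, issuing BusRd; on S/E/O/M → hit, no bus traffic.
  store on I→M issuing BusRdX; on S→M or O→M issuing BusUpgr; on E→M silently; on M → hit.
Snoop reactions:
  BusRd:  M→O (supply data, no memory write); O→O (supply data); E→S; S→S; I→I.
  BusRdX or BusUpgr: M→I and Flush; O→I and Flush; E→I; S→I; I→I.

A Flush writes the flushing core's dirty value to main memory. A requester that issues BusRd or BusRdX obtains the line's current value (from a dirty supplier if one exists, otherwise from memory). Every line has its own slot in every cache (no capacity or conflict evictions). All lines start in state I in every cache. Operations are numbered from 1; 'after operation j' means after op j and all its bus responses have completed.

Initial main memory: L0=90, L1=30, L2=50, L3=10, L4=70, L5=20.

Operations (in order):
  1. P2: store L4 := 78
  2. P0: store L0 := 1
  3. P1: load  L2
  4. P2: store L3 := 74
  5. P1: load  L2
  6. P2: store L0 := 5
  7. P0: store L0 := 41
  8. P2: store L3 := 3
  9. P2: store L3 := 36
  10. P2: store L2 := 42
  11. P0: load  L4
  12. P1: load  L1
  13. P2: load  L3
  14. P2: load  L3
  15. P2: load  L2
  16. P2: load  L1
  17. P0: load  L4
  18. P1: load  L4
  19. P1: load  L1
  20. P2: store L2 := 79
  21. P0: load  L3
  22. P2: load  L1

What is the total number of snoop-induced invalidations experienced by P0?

  op1 P2: store L4 := 78 → I/I/M on L4; bus BusRdX; mem=70
  op2 P0: store L0 := 1 → M/I/I on L0; bus BusRdX; mem=90
  op3 P1: load  L2 → I/E/I on L2; bus BusRd; mem=50
  op4 P2: store L3 := 74 → I/I/M on L3; bus BusRdX; mem=10
  op5 P1: load  L2 → I/E/I on L2; bus (none); mem=50
  op6 P2: store L0 := 5 → I/I/M on L0; bus BusRdX Flush; mem=1
  op7 P0: store L0 := 41 → M/I/I on L0; bus BusRdX Flush; mem=5
  op8 P2: store L3 := 3 → I/I/M on L3; bus (none); mem=10
  op9 P2: store L3 := 36 → I/I/M on L3; bus (none); mem=10
  op10 P2: store L2 := 42 → I/I/M on L2; bus BusRdX; mem=50
  op11 P0: load  L4 → S/I/O on L4; bus BusRd; mem=70
  op12 P1: load  L1 → I/E/I on L1; bus BusRd; mem=30
  op13 P2: load  L3 → I/I/M on L3; bus (none); mem=10
  op14 P2: load  L3 → I/I/M on L3; bus (none); mem=10
  op15 P2: load  L2 → I/I/M on L2; bus (none); mem=50
  op16 P2: load  L1 → I/S/S on L1; bus BusRd; mem=30
  op17 P0: load  L4 → S/I/O on L4; bus (none); mem=70
  op18 P1: load  L4 → S/S/O on L4; bus BusRd; mem=70
  op19 P1: load  L1 → I/S/S on L1; bus (none); mem=30
  op20 P2: store L2 := 79 → I/I/M on L2; bus (none); mem=50
  op21 P0: load  L3 → S/I/O on L3; bus BusRd; mem=10
  op22 P2: load  L1 → I/S/S on L1; bus (none); mem=30

invalidations = 1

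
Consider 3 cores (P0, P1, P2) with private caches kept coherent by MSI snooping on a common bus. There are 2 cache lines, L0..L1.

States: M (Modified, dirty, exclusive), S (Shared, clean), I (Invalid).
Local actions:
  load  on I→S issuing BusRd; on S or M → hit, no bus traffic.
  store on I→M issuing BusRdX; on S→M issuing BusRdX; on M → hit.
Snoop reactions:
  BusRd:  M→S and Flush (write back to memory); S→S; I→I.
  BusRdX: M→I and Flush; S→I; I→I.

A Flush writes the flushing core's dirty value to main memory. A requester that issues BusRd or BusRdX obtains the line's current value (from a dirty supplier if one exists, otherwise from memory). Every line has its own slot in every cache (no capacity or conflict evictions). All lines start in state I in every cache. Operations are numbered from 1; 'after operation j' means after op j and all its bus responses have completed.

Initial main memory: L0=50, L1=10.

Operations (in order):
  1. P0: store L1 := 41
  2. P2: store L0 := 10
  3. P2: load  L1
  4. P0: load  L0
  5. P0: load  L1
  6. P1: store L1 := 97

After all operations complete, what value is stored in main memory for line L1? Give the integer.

memory[L1] = 41

step 1: P0: store L1 := 41  ⟶  MII  (L1)  txn=BusRdX  M[L1]=10
step 2: P2: store L0 := 10  ⟶  IIM  (L0)  txn=BusRdX  M[L0]=50
step 3: P2: load  L1  ⟶  SIS  (L1)  txn=BusRd+Flush  M[L1]=41
step 4: P0: load  L0  ⟶  SIS  (L0)  txn=BusRd+Flush  M[L0]=10
step 5: P0: load  L1  ⟶  SIS  (L1)  txn=∅  M[L1]=41
step 6: P1: store L1 := 97  ⟶  IMI  (L1)  txn=BusRdX  M[L1]=41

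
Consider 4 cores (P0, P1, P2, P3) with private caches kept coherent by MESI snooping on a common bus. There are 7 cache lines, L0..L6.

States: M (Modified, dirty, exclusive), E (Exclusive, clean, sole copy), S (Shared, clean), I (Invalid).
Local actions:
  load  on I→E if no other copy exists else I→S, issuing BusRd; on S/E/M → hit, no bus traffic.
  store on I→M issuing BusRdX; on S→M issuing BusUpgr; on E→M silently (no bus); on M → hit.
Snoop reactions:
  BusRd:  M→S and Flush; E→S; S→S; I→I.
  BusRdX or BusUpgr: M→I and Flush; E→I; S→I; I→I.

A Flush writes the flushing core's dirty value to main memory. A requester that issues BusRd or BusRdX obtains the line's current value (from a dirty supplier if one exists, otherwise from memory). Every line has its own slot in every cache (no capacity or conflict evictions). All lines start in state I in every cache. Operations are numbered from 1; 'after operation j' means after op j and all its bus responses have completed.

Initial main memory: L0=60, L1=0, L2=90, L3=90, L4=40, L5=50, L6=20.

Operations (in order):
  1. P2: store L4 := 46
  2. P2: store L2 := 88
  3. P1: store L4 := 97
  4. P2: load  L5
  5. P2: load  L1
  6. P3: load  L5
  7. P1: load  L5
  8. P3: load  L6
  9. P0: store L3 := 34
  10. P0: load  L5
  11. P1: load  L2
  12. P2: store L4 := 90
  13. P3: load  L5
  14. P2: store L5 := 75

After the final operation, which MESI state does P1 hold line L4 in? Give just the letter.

state = I

1. P2: store L4 := 46  bus=[BusRdX]  L4: P0=I P1=I P2=M P3=I  mem[L4]=40
2. P2: store L2 := 88  bus=[BusRdX]  L2: P0=I P1=I P2=M P3=I  mem[L2]=90
3. P1: store L4 := 97  bus=[BusRdX,Flush]  L4: P0=I P1=M P2=I P3=I  mem[L4]=46
4. P2: load  L5  bus=[BusRd]  L5: P0=I P1=I P2=E P3=I  mem[L5]=50
5. P2: load  L1  bus=[BusRd]  L1: P0=I P1=I P2=E P3=I  mem[L1]=0
6. P3: load  L5  bus=[BusRd]  L5: P0=I P1=I P2=S P3=S  mem[L5]=50
7. P1: load  L5  bus=[BusRd]  L5: P0=I P1=S P2=S P3=S  mem[L5]=50
8. P3: load  L6  bus=[BusRd]  L6: P0=I P1=I P2=I P3=E  mem[L6]=20
9. P0: store L3 := 34  bus=[BusRdX]  L3: P0=M P1=I P2=I P3=I  mem[L3]=90
10. P0: load  L5  bus=[BusRd]  L5: P0=S P1=S P2=S P3=S  mem[L5]=50
11. P1: load  L2  bus=[BusRd,Flush]  L2: P0=I P1=S P2=S P3=I  mem[L2]=88
12. P2: store L4 := 90  bus=[BusRdX,Flush]  L4: P0=I P1=I P2=M P3=I  mem[L4]=97
13. P3: load  L5  bus=[-]  L5: P0=S P1=S P2=S P3=S  mem[L5]=50
14. P2: store L5 := 75  bus=[BusUpgr]  L5: P0=I P1=I P2=M P3=I  mem[L5]=50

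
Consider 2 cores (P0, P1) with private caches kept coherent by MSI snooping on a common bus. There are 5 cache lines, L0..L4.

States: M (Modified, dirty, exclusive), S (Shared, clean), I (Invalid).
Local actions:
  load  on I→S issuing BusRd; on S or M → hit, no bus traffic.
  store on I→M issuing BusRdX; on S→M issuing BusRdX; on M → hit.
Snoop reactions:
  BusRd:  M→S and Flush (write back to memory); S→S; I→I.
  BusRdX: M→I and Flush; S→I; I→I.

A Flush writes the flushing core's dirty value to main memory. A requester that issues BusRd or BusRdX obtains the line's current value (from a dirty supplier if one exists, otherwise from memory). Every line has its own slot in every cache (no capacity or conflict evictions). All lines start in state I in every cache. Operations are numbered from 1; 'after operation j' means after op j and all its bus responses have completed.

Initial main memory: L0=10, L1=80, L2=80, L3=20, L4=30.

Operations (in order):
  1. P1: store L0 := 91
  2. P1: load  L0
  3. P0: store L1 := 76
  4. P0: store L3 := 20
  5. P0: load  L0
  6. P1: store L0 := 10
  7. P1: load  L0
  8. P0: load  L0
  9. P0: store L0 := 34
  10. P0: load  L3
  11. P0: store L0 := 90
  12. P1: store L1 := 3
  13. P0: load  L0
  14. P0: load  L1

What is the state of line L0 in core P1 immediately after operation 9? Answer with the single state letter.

state = I

step 1: P1: store L0 := 91  ⟶  IM  (L0)  txn=BusRdX  M[L0]=10
step 2: P1: load  L0  ⟶  IM  (L0)  txn=∅  M[L0]=10
step 3: P0: store L1 := 76  ⟶  MI  (L1)  txn=BusRdX  M[L1]=80
step 4: P0: store L3 := 20  ⟶  MI  (L3)  txn=BusRdX  M[L3]=20
step 5: P0: load  L0  ⟶  SS  (L0)  txn=BusRd+Flush  M[L0]=91
step 6: P1: store L0 := 10  ⟶  IM  (L0)  txn=BusRdX  M[L0]=91
step 7: P1: load  L0  ⟶  IM  (L0)  txn=∅  M[L0]=91
step 8: P0: load  L0  ⟶  SS  (L0)  txn=BusRd+Flush  M[L0]=10
step 9: P0: store L0 := 34  ⟶  MI  (L0)  txn=BusRdX  M[L0]=10
step 10: P0: load  L3  ⟶  MI  (L3)  txn=∅  M[L3]=20
step 11: P0: store L0 := 90  ⟶  MI  (L0)  txn=∅  M[L0]=10
step 12: P1: store L1 := 3  ⟶  IM  (L1)  txn=BusRdX+Flush  M[L1]=76
step 13: P0: load  L0  ⟶  MI  (L0)  txn=∅  M[L0]=10
step 14: P0: load  L1  ⟶  SS  (L1)  txn=BusRd+Flush  M[L1]=3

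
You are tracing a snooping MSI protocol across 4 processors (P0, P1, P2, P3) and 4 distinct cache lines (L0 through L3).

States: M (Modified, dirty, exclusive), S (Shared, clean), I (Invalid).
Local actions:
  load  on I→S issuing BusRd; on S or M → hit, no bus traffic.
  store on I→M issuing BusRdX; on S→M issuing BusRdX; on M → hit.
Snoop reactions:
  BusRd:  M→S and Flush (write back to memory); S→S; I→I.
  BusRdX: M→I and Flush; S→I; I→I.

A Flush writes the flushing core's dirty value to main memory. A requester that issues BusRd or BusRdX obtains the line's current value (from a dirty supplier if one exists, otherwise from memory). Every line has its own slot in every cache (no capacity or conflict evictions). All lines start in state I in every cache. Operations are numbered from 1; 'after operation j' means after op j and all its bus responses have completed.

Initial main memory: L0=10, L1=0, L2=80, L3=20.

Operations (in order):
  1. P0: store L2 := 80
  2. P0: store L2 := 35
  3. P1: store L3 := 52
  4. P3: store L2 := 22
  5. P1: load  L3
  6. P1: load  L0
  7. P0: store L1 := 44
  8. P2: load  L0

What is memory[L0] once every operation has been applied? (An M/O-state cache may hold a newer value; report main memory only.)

memory[L0] = 10

1. P0: store L2 := 80  bus=[BusRdX]  L2: P0=M P1=I P2=I P3=I  mem[L2]=80
2. P0: store L2 := 35  bus=[-]  L2: P0=M P1=I P2=I P3=I  mem[L2]=80
3. P1: store L3 := 52  bus=[BusRdX]  L3: P0=I P1=M P2=I P3=I  mem[L3]=20
4. P3: store L2 := 22  bus=[BusRdX,Flush]  L2: P0=I P1=I P2=I P3=M  mem[L2]=35
5. P1: load  L3  bus=[-]  L3: P0=I P1=M P2=I P3=I  mem[L3]=20
6. P1: load  L0  bus=[BusRd]  L0: P0=I P1=S P2=I P3=I  mem[L0]=10
7. P0: store L1 := 44  bus=[BusRdX]  L1: P0=M P1=I P2=I P3=I  mem[L1]=0
8. P2: load  L0  bus=[BusRd]  L0: P0=I P1=S P2=S P3=I  mem[L0]=10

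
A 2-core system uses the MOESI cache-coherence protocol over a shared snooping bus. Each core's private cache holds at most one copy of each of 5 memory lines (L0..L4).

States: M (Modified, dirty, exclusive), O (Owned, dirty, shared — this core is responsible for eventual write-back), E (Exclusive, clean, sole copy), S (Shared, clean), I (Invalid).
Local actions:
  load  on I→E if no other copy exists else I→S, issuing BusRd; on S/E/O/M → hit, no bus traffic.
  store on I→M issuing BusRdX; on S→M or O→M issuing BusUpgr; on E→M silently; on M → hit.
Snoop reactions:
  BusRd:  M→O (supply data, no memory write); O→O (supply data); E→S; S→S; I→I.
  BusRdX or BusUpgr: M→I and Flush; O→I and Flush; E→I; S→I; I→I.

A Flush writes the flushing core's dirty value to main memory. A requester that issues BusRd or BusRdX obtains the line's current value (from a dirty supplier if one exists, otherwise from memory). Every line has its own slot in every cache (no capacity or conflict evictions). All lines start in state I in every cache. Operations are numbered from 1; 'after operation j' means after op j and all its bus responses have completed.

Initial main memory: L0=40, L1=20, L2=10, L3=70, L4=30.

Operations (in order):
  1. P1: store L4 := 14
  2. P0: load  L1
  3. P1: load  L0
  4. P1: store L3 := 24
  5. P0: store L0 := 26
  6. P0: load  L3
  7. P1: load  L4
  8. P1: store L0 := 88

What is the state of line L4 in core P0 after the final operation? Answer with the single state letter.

1. P1: store L4 := 14  bus=[BusRdX]  L4: P0=I P1=M  mem[L4]=30
2. P0: load  L1  bus=[BusRd]  L1: P0=E P1=I  mem[L1]=20
3. P1: load  L0  bus=[BusRd]  L0: P0=I P1=E  mem[L0]=40
4. P1: store L3 := 24  bus=[BusRdX]  L3: P0=I P1=M  mem[L3]=70
5. P0: store L0 := 26  bus=[BusRdX]  L0: P0=M P1=I  mem[L0]=40
6. P0: load  L3  bus=[BusRd]  L3: P0=S P1=O  mem[L3]=70
7. P1: load  L4  bus=[-]  L4: P0=I P1=M  mem[L4]=30
8. P1: store L0 := 88  bus=[BusRdX,Flush]  L0: P0=I P1=M  mem[L0]=26

state = I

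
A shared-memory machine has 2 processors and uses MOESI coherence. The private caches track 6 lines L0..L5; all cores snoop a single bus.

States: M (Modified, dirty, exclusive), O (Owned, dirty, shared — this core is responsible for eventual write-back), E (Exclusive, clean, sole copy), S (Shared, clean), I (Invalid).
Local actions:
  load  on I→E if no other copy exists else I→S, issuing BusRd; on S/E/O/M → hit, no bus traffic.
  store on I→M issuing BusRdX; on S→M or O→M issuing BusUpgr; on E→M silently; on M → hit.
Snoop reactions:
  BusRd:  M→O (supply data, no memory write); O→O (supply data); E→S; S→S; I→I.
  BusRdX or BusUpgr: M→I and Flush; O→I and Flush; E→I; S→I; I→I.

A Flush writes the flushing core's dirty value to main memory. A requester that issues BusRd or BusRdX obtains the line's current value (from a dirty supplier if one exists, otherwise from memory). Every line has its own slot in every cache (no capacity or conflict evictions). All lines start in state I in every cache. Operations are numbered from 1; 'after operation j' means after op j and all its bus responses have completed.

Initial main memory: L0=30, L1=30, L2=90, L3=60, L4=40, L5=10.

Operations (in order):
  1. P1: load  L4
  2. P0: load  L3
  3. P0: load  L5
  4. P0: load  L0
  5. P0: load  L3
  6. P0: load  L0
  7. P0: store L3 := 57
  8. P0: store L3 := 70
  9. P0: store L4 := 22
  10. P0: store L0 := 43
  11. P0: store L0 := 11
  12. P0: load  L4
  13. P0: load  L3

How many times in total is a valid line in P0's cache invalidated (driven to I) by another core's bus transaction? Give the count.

step 1: P1: load  L4  ⟶  IE  (L4)  txn=BusRd  M[L4]=40
step 2: P0: load  L3  ⟶  EI  (L3)  txn=BusRd  M[L3]=60
step 3: P0: load  L5  ⟶  EI  (L5)  txn=BusRd  M[L5]=10
step 4: P0: load  L0  ⟶  EI  (L0)  txn=BusRd  M[L0]=30
step 5: P0: load  L3  ⟶  EI  (L3)  txn=∅  M[L3]=60
step 6: P0: load  L0  ⟶  EI  (L0)  txn=∅  M[L0]=30
step 7: P0: store L3 := 57  ⟶  MI  (L3)  txn=∅  M[L3]=60
step 8: P0: store L3 := 70  ⟶  MI  (L3)  txn=∅  M[L3]=60
step 9: P0: store L4 := 22  ⟶  MI  (L4)  txn=BusRdX  M[L4]=40
step 10: P0: store L0 := 43  ⟶  MI  (L0)  txn=∅  M[L0]=30
step 11: P0: store L0 := 11  ⟶  MI  (L0)  txn=∅  M[L0]=30
step 12: P0: load  L4  ⟶  MI  (L4)  txn=∅  M[L4]=40
step 13: P0: load  L3  ⟶  MI  (L3)  txn=∅  M[L3]=60

invalidations = 0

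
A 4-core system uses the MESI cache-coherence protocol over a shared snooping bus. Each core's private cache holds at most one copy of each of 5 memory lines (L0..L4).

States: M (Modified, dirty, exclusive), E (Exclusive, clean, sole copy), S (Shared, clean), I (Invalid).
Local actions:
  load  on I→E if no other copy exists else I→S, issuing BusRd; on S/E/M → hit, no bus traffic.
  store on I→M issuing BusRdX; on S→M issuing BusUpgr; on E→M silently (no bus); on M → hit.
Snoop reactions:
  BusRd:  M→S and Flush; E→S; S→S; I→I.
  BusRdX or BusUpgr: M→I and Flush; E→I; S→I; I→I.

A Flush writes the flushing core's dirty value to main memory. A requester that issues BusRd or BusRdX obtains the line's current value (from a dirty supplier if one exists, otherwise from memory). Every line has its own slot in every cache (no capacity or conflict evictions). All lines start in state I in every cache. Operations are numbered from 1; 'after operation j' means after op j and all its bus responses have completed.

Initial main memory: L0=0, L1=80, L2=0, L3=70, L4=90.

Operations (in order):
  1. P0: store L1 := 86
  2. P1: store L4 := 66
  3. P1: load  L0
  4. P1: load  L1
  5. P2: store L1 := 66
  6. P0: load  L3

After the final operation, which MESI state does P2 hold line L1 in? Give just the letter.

step 1: P0: store L1 := 86  ⟶  MIII  (L1)  txn=BusRdX  M[L1]=80
step 2: P1: store L4 := 66  ⟶  IMII  (L4)  txn=BusRdX  M[L4]=90
step 3: P1: load  L0  ⟶  IEII  (L0)  txn=BusRd  M[L0]=0
step 4: P1: load  L1  ⟶  SSII  (L1)  txn=BusRd+Flush  M[L1]=86
step 5: P2: store L1 := 66  ⟶  IIMI  (L1)  txn=BusRdX  M[L1]=86
step 6: P0: load  L3  ⟶  EIII  (L3)  txn=BusRd  M[L3]=70

state = M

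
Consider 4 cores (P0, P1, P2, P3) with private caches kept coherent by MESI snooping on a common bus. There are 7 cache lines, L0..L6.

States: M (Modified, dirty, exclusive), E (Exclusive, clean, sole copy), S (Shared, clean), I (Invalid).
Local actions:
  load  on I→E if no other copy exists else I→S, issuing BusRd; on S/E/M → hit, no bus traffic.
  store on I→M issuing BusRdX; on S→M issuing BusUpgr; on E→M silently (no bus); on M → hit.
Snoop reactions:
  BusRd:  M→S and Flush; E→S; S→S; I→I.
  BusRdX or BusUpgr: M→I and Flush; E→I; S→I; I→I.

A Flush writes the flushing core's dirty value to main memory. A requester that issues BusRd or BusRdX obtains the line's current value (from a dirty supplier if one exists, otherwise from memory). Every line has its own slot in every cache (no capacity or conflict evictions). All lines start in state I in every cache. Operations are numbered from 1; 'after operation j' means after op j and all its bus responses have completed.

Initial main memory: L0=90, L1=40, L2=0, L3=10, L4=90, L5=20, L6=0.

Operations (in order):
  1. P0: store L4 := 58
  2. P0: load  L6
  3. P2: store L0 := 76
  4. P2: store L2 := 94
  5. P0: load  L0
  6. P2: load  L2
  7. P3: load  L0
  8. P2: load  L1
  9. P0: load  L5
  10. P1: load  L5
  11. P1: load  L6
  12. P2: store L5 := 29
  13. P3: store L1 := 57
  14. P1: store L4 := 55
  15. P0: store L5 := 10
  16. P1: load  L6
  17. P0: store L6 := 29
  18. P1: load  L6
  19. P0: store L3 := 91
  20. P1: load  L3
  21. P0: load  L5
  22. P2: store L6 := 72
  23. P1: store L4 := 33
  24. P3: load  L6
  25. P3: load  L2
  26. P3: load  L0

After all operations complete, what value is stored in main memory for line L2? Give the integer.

memory[L2] = 94

  op1 P0: store L4 := 58 → M/I/I/I on L4; bus BusRdX; mem=90
  op2 P0: load  L6 → E/I/I/I on L6; bus BusRd; mem=0
  op3 P2: store L0 := 76 → I/I/M/I on L0; bus BusRdX; mem=90
  op4 P2: store L2 := 94 → I/I/M/I on L2; bus BusRdX; mem=0
  op5 P0: load  L0 → S/I/S/I on L0; bus BusRd Flush; mem=76
  op6 P2: load  L2 → I/I/M/I on L2; bus (none); mem=0
  op7 P3: load  L0 → S/I/S/S on L0; bus BusRd; mem=76
  op8 P2: load  L1 → I/I/E/I on L1; bus BusRd; mem=40
  op9 P0: load  L5 → E/I/I/I on L5; bus BusRd; mem=20
  op10 P1: load  L5 → S/S/I/I on L5; bus BusRd; mem=20
  op11 P1: load  L6 → S/S/I/I on L6; bus BusRd; mem=0
  op12 P2: store L5 := 29 → I/I/M/I on L5; bus BusRdX; mem=20
  op13 P3: store L1 := 57 → I/I/I/M on L1; bus BusRdX; mem=40
  op14 P1: store L4 := 55 → I/M/I/I on L4; bus BusRdX Flush; mem=58
  op15 P0: store L5 := 10 → M/I/I/I on L5; bus BusRdX Flush; mem=29
  op16 P1: load  L6 → S/S/I/I on L6; bus (none); mem=0
  op17 P0: store L6 := 29 → M/I/I/I on L6; bus BusUpgr; mem=0
  op18 P1: load  L6 → S/S/I/I on L6; bus BusRd Flush; mem=29
  op19 P0: store L3 := 91 → M/I/I/I on L3; bus BusRdX; mem=10
  op20 P1: load  L3 → S/S/I/I on L3; bus BusRd Flush; mem=91
  op21 P0: load  L5 → M/I/I/I on L5; bus (none); mem=29
  op22 P2: store L6 := 72 → I/I/M/I on L6; bus BusRdX; mem=29
  op23 P1: store L4 := 33 → I/M/I/I on L4; bus (none); mem=58
  op24 P3: load  L6 → I/I/S/S on L6; bus BusRd Flush; mem=72
  op25 P3: load  L2 → I/I/S/S on L2; bus BusRd Flush; mem=94
  op26 P3: load  L0 → S/I/S/S on L0; bus (none); mem=76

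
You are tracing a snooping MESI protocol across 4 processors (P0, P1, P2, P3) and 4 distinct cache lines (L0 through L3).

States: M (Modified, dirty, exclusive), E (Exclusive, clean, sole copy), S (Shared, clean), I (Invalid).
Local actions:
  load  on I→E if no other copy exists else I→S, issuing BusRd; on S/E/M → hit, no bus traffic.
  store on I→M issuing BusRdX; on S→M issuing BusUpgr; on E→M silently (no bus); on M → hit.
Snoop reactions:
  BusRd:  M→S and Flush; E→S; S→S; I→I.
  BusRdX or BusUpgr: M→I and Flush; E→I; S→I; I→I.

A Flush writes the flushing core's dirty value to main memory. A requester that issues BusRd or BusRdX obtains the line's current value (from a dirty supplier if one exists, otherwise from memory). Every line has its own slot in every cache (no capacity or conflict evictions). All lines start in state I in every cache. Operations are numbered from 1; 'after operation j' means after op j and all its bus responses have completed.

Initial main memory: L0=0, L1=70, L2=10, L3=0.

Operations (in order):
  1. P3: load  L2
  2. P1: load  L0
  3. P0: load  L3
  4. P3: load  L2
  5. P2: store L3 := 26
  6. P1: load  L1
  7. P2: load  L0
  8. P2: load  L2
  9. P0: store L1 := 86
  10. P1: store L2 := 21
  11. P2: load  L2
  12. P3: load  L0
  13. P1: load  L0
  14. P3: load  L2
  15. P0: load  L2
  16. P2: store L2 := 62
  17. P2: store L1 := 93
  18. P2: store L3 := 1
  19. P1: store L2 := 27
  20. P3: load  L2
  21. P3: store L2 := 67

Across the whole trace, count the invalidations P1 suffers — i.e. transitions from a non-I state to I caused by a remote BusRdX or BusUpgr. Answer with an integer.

  op1 P3: load  L2 → I/I/I/E on L2; bus BusRd; mem=10
  op2 P1: load  L0 → I/E/I/I on L0; bus BusRd; mem=0
  op3 P0: load  L3 → E/I/I/I on L3; bus BusRd; mem=0
  op4 P3: load  L2 → I/I/I/E on L2; bus (none); mem=10
  op5 P2: store L3 := 26 → I/I/M/I on L3; bus BusRdX; mem=0
  op6 P1: load  L1 → I/E/I/I on L1; bus BusRd; mem=70
  op7 P2: load  L0 → I/S/S/I on L0; bus BusRd; mem=0
  op8 P2: load  L2 → I/I/S/S on L2; bus BusRd; mem=10
  op9 P0: store L1 := 86 → M/I/I/I on L1; bus BusRdX; mem=70
  op10 P1: store L2 := 21 → I/M/I/I on L2; bus BusRdX; mem=10
  op11 P2: load  L2 → I/S/S/I on L2; bus BusRd Flush; mem=21
  op12 P3: load  L0 → I/S/S/S on L0; bus BusRd; mem=0
  op13 P1: load  L0 → I/S/S/S on L0; bus (none); mem=0
  op14 P3: load  L2 → I/S/S/S on L2; bus BusRd; mem=21
  op15 P0: load  L2 → S/S/S/S on L2; bus BusRd; mem=21
  op16 P2: store L2 := 62 → I/I/M/I on L2; bus BusUpgr; mem=21
  op17 P2: store L1 := 93 → I/I/M/I on L1; bus BusRdX Flush; mem=86
  op18 P2: store L3 := 1 → I/I/M/I on L3; bus (none); mem=0
  op19 P1: store L2 := 27 → I/M/I/I on L2; bus BusRdX Flush; mem=62
  op20 P3: load  L2 → I/S/I/S on L2; bus BusRd Flush; mem=27
  op21 P3: store L2 := 67 → I/I/I/M on L2; bus BusUpgr; mem=27

invalidations = 3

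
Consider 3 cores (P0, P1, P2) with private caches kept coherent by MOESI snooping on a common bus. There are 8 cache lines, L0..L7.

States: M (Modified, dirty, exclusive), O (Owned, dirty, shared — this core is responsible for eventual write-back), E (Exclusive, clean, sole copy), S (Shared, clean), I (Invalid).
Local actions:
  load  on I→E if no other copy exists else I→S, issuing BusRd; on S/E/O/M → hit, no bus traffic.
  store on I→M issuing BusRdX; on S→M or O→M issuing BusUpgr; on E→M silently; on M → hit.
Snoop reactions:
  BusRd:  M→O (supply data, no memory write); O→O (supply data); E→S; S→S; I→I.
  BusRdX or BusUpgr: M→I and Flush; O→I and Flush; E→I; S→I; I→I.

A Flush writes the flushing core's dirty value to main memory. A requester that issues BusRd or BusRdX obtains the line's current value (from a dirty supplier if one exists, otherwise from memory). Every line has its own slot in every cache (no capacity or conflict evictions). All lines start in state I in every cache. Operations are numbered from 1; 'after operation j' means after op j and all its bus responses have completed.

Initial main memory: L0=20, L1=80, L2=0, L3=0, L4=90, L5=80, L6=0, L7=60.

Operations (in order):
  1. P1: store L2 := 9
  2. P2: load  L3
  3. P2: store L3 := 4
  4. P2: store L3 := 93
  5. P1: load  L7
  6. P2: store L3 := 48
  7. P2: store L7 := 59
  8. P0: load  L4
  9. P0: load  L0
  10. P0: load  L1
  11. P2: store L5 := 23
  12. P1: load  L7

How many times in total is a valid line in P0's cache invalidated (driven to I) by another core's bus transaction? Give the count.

invalidations = 0

step 1: P1: store L2 := 9  ⟶  IMI  (L2)  txn=BusRdX  M[L2]=0
step 2: P2: load  L3  ⟶  IIE  (L3)  txn=BusRd  M[L3]=0
step 3: P2: store L3 := 4  ⟶  IIM  (L3)  txn=∅  M[L3]=0
step 4: P2: store L3 := 93  ⟶  IIM  (L3)  txn=∅  M[L3]=0
step 5: P1: load  L7  ⟶  IEI  (L7)  txn=BusRd  M[L7]=60
step 6: P2: store L3 := 48  ⟶  IIM  (L3)  txn=∅  M[L3]=0
step 7: P2: store L7 := 59  ⟶  IIM  (L7)  txn=BusRdX  M[L7]=60
step 8: P0: load  L4  ⟶  EII  (L4)  txn=BusRd  M[L4]=90
step 9: P0: load  L0  ⟶  EII  (L0)  txn=BusRd  M[L0]=20
step 10: P0: load  L1  ⟶  EII  (L1)  txn=BusRd  M[L1]=80
step 11: P2: store L5 := 23  ⟶  IIM  (L5)  txn=BusRdX  M[L5]=80
step 12: P1: load  L7  ⟶  ISO  (L7)  txn=BusRd  M[L7]=60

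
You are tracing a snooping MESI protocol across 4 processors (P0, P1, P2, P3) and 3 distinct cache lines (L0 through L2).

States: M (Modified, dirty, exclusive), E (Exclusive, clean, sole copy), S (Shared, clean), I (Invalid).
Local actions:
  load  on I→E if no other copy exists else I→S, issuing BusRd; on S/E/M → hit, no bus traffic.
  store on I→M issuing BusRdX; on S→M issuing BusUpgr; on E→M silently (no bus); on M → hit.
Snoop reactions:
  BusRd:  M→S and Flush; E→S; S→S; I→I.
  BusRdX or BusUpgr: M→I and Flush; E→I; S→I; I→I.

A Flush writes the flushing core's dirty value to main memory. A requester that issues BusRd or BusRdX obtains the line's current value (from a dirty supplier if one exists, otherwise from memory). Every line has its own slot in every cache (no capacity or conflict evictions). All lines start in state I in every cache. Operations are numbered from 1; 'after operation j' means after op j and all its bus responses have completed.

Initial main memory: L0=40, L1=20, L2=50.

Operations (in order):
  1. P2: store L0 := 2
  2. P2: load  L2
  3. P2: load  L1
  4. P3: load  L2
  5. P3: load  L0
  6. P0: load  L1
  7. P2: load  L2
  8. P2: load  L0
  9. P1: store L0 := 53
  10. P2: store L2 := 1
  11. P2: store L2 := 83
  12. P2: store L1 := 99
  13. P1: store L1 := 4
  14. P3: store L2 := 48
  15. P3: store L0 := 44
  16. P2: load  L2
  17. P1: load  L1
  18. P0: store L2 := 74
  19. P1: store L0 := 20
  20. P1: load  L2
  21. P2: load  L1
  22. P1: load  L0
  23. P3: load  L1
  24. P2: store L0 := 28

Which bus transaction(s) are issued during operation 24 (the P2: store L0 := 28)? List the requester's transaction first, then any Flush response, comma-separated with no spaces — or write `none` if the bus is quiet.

step 1: P2: store L0 := 2  ⟶  IIMI  (L0)  txn=BusRdX  M[L0]=40
step 2: P2: load  L2  ⟶  IIEI  (L2)  txn=BusRd  M[L2]=50
step 3: P2: load  L1  ⟶  IIEI  (L1)  txn=BusRd  M[L1]=20
step 4: P3: load  L2  ⟶  IISS  (L2)  txn=BusRd  M[L2]=50
step 5: P3: load  L0  ⟶  IISS  (L0)  txn=BusRd+Flush  M[L0]=2
step 6: P0: load  L1  ⟶  SISI  (L1)  txn=BusRd  M[L1]=20
step 7: P2: load  L2  ⟶  IISS  (L2)  txn=∅  M[L2]=50
step 8: P2: load  L0  ⟶  IISS  (L0)  txn=∅  M[L0]=2
step 9: P1: store L0 := 53  ⟶  IMII  (L0)  txn=BusRdX  M[L0]=2
step 10: P2: store L2 := 1  ⟶  IIMI  (L2)  txn=BusUpgr  M[L2]=50
step 11: P2: store L2 := 83  ⟶  IIMI  (L2)  txn=∅  M[L2]=50
step 12: P2: store L1 := 99  ⟶  IIMI  (L1)  txn=BusUpgr  M[L1]=20
step 13: P1: store L1 := 4  ⟶  IMII  (L1)  txn=BusRdX+Flush  M[L1]=99
step 14: P3: store L2 := 48  ⟶  IIIM  (L2)  txn=BusRdX+Flush  M[L2]=83
step 15: P3: store L0 := 44  ⟶  IIIM  (L0)  txn=BusRdX+Flush  M[L0]=53
step 16: P2: load  L2  ⟶  IISS  (L2)  txn=BusRd+Flush  M[L2]=48
step 17: P1: load  L1  ⟶  IMII  (L1)  txn=∅  M[L1]=99
step 18: P0: store L2 := 74  ⟶  MIII  (L2)  txn=BusRdX  M[L2]=48
step 19: P1: store L0 := 20  ⟶  IMII  (L0)  txn=BusRdX+Flush  M[L0]=44
step 20: P1: load  L2  ⟶  SSII  (L2)  txn=BusRd+Flush  M[L2]=74
step 21: P2: load  L1  ⟶  ISSI  (L1)  txn=BusRd+Flush  M[L1]=4
step 22: P1: load  L0  ⟶  IMII  (L0)  txn=∅  M[L0]=44
step 23: P3: load  L1  ⟶  ISSS  (L1)  txn=BusRd  M[L1]=4
step 24: P2: store L0 := 28  ⟶  IIMI  (L0)  txn=BusRdX+Flush  M[L0]=20

bus = BusRdX,Flush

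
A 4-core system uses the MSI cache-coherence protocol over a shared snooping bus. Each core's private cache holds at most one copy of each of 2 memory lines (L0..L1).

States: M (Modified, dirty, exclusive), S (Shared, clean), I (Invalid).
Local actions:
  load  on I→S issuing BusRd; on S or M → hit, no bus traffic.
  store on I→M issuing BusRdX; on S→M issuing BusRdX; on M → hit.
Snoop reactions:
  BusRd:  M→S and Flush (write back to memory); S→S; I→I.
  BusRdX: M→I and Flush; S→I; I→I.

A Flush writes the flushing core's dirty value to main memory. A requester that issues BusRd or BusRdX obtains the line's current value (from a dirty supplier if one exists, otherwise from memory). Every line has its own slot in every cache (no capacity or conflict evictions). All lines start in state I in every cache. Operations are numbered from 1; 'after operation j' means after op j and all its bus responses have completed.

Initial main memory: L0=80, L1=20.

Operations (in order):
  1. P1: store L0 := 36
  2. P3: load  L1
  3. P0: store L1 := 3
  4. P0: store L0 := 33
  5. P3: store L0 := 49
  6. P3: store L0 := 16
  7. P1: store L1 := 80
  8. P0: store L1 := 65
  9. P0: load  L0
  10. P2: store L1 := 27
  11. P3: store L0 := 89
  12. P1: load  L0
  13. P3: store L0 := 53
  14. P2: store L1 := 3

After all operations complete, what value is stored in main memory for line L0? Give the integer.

[1] P1: store L0 := 36 | P0:I, P1:M(36), P2:I, P3:I | bus: BusRdX
[2] P3: load  L1 | P0:I, P1:I, P2:I, P3:S(20) | bus: BusRd
[3] P0: store L1 := 3 | P0:M(3), P1:I, P2:I, P3:I | bus: BusRdX
[4] P0: store L0 := 33 | P0:M(33), P1:I, P2:I, P3:I | bus: BusRdX,Flush
[5] P3: store L0 := 49 | P0:I, P1:I, P2:I, P3:M(49) | bus: BusRdX,Flush
[6] P3: store L0 := 16 | P0:I, P1:I, P2:I, P3:M(16) | bus: none
[7] P1: store L1 := 80 | P0:I, P1:M(80), P2:I, P3:I | bus: BusRdX,Flush
[8] P0: store L1 := 65 | P0:M(65), P1:I, P2:I, P3:I | bus: BusRdX,Flush
[9] P0: load  L0 | P0:S(16), P1:I, P2:I, P3:S(16) | bus: BusRd,Flush
[10] P2: store L1 := 27 | P0:I, P1:I, P2:M(27), P3:I | bus: BusRdX,Flush
[11] P3: store L0 := 89 | P0:I, P1:I, P2:I, P3:M(89) | bus: BusRdX
[12] P1: load  L0 | P0:I, P1:S(89), P2:I, P3:S(89) | bus: BusRd,Flush
[13] P3: store L0 := 53 | P0:I, P1:I, P2:I, P3:M(53) | bus: BusRdX
[14] P2: store L1 := 3 | P0:I, P1:I, P2:M(3), P3:I | bus: none

memory[L0] = 89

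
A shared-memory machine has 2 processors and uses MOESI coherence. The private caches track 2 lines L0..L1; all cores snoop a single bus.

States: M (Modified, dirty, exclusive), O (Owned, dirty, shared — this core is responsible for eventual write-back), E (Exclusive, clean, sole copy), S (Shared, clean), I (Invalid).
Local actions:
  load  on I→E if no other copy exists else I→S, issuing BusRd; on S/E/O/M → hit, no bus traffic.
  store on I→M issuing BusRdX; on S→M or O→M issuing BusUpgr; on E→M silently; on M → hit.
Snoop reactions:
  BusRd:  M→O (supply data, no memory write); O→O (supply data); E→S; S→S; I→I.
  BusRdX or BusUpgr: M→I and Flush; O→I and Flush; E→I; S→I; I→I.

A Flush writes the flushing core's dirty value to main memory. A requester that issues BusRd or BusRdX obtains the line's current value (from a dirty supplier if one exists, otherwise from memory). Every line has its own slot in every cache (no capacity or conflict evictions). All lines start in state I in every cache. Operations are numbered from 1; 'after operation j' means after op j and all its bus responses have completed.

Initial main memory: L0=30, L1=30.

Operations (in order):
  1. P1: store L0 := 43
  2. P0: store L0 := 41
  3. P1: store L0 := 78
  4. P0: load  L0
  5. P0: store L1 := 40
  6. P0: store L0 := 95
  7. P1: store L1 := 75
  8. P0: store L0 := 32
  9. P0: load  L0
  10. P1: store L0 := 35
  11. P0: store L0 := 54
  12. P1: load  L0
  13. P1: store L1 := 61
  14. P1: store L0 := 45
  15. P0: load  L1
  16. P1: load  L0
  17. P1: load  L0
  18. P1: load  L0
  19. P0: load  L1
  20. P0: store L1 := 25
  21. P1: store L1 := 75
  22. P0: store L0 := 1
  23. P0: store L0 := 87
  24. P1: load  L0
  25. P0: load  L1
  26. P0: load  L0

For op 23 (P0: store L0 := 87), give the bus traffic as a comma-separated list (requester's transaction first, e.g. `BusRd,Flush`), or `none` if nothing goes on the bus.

  op1 P1: store L0 := 43 → I/M on L0; bus BusRdX; mem=30
  op2 P0: store L0 := 41 → M/I on L0; bus BusRdX Flush; mem=43
  op3 P1: store L0 := 78 → I/M on L0; bus BusRdX Flush; mem=41
  op4 P0: load  L0 → S/O on L0; bus BusRd; mem=41
  op5 P0: store L1 := 40 → M/I on L1; bus BusRdX; mem=30
  op6 P0: store L0 := 95 → M/I on L0; bus BusUpgr Flush; mem=78
  op7 P1: store L1 := 75 → I/M on L1; bus BusRdX Flush; mem=40
  op8 P0: store L0 := 32 → M/I on L0; bus (none); mem=78
  op9 P0: load  L0 → M/I on L0; bus (none); mem=78
  op10 P1: store L0 := 35 → I/M on L0; bus BusRdX Flush; mem=32
  op11 P0: store L0 := 54 → M/I on L0; bus BusRdX Flush; mem=35
  op12 P1: load  L0 → O/S on L0; bus BusRd; mem=35
  op13 P1: store L1 := 61 → I/M on L1; bus (none); mem=40
  op14 P1: store L0 := 45 → I/M on L0; bus BusUpgr Flush; mem=54
  op15 P0: load  L1 → S/O on L1; bus BusRd; mem=40
  op16 P1: load  L0 → I/M on L0; bus (none); mem=54
  op17 P1: load  L0 → I/M on L0; bus (none); mem=54
  op18 P1: load  L0 → I/M on L0; bus (none); mem=54
  op19 P0: load  L1 → S/O on L1; bus (none); mem=40
  op20 P0: store L1 := 25 → M/I on L1; bus BusUpgr Flush; mem=61
  op21 P1: store L1 := 75 → I/M on L1; bus BusRdX Flush; mem=25
  op22 P0: store L0 := 1 → M/I on L0; bus BusRdX Flush; mem=45
  op23 P0: store L0 := 87 → M/I on L0; bus (none); mem=45
  op24 P1: load  L0 → O/S on L0; bus BusRd; mem=45
  op25 P0: load  L1 → S/O on L1; bus BusRd; mem=25
  op26 P0: load  L0 → O/S on L0; bus (none); mem=45

bus = none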